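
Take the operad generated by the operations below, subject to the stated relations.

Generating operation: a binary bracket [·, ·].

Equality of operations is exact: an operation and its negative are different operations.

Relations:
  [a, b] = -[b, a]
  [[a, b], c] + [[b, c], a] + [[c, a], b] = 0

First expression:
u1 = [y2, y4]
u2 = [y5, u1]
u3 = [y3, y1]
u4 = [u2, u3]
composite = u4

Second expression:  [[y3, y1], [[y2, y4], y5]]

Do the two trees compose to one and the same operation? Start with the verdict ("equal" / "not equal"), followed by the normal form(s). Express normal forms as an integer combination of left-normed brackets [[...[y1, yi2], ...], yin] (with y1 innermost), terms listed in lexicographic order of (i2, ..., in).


equal — both sides give -[[[[y1, y3], y2], y4], y5] + [[[[y1, y3], y4], y2], y5] + [[[[y1, y3], y5], y2], y4] - [[[[y1, y3], y5], y4], y2]

The first expression reduces to -[[[[y1, y3], y2], y4], y5] + [[[[y1, y3], y4], y2], y5] + [[[[y1, y3], y5], y2], y4] - [[[[y1, y3], y5], y4], y2]
The second expression reduces to -[[[[y1, y3], y2], y4], y5] + [[[[y1, y3], y4], y2], y5] + [[[[y1, y3], y5], y2], y4] - [[[[y1, y3], y5], y4], y2]
The forms coincide; equal.


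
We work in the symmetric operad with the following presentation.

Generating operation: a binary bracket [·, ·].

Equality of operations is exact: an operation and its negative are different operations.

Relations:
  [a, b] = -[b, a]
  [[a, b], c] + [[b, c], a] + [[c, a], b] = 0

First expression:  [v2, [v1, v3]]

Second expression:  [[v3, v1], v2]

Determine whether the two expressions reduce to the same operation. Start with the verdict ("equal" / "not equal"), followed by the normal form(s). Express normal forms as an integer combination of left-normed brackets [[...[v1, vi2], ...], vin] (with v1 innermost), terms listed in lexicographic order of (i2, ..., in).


equal: each reduces to -[[v1, v3], v2]

In normal form, the first expression is -[[v1, v3], v2]
In normal form, the second expression is -[[v1, v3], v2]
The normal forms match — equal.


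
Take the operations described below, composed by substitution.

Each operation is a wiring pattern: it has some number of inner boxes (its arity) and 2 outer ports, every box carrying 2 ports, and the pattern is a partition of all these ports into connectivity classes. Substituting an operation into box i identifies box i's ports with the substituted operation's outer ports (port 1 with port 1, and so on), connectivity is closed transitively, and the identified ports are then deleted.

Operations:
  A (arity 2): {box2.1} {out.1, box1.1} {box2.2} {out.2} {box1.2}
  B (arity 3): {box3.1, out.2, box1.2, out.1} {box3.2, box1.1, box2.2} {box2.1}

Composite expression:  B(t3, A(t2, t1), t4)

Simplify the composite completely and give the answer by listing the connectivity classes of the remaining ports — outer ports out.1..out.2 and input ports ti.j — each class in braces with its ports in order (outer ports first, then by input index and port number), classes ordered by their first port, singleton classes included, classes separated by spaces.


Two ports join when wires chain via B-identified ports.
through A, on inputs (t2, t1): {out.1, t2.1} {out.2} {t1.1} {t1.2} {t2.2} (out.j = stage outer ports)
through B, on inputs (t3, t2, t1, t4): {out.1, out.2, t3.2, t4.1} {t1.1} {t1.2} {t2.1} {t2.2} {t3.1, t4.2} (out.j = stage outer ports)

{out.1, out.2, t3.2, t4.1} {t1.1} {t1.2} {t2.1} {t2.2} {t3.1, t4.2}


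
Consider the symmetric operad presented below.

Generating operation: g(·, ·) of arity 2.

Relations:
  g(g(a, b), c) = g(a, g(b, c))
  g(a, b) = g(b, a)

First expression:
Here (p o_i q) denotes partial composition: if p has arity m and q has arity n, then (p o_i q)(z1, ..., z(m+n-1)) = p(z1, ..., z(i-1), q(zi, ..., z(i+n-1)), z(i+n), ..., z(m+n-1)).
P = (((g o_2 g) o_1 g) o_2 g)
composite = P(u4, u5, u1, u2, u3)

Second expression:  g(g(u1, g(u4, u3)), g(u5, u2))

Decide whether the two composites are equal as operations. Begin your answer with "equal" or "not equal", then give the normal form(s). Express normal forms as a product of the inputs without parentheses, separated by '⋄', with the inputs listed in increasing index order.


equal; both compose to u1 ⋄ u2 ⋄ u3 ⋄ u4 ⋄ u5

Reducing the first expression gives u1 ⋄ u2 ⋄ u3 ⋄ u4 ⋄ u5
Reducing the second expression gives u1 ⋄ u2 ⋄ u3 ⋄ u4 ⋄ u5
Both agree, so they are equal.


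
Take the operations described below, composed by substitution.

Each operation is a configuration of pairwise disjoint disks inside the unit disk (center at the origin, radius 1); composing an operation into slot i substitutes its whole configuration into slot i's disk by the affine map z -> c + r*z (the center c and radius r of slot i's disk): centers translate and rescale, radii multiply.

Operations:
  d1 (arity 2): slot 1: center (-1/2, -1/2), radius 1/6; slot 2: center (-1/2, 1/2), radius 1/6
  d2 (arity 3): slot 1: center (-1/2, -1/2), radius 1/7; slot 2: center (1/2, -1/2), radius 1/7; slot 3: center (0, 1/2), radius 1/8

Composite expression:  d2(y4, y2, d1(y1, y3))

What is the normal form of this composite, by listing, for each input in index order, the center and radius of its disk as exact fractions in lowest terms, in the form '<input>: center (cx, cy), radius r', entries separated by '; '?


Affine substitution under d2: radii multiply and y-centers shift.
y4 passes through 1 substitution, ending at center (-1/2, -1/2), radius 1/7
y2 passes through 1 substitution, ending at center (1/2, -1/2), radius 1/7
y1 passes through 2 substitutions, ending at center (-1/16, 7/16), radius 1/48
y3 passes through 2 substitutions, ending at center (-1/16, 9/16), radius 1/48

y1: center (-1/16, 7/16), radius 1/48; y2: center (1/2, -1/2), radius 1/7; y3: center (-1/16, 9/16), radius 1/48; y4: center (-1/2, -1/2), radius 1/7


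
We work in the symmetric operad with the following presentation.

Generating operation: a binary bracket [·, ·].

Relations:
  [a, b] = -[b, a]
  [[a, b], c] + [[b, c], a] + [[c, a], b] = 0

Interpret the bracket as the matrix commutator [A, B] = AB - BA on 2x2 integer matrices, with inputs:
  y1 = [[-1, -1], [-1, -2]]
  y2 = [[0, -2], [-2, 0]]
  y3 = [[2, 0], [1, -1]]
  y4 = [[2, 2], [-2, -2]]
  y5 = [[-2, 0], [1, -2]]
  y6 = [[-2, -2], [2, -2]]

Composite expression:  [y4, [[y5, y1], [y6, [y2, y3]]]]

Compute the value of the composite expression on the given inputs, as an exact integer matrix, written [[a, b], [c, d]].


[[0, -96], [-96, 0]]

[y5, y1] = [[1, 0], [1, -1]]
[y2, y3] = [[-2, 6], [-6, 2]]
[y6, [y2, y3]] = [[0, -8], [-8, 0]]
[[y5, y1], [y6, [y2, y3]]] = [[8, -16], [16, -8]]
[y4, [[y5, y1], [y6, [y2, y3]]]] = [[0, -96], [-96, 0]]


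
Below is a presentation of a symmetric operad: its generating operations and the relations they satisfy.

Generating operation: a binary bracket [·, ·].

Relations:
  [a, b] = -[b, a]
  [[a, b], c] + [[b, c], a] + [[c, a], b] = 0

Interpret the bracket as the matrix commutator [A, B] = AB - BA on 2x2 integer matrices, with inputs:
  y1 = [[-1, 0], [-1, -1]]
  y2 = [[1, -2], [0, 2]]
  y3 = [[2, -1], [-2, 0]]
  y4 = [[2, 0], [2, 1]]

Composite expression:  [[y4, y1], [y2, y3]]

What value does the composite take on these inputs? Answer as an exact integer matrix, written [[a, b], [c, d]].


[[-5, 0], [8, 5]]


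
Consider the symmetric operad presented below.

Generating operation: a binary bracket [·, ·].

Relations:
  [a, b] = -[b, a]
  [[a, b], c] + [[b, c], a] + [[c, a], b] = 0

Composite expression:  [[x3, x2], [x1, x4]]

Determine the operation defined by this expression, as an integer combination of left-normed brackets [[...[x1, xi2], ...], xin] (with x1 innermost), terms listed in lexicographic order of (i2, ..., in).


[[[x1, x4], x2], x3] - [[[x1, x4], x3], x2]

A multilinear Lie element is pinned by x1-initial words (x1 innermost).
Composite bracket: [[x3, x2], [x1, x4]]
Expanding via [a, b] = ab - ba: 8 signed words (2^3 = 8).
Keep just the words that open with x1:
  sign of x1x4x2x3 is +1, so it contributes +[[[x1, x4], x2], x3]
  sign of x1x4x3x2 is -1, so it contributes -[[[x1, x4], x3], x2]


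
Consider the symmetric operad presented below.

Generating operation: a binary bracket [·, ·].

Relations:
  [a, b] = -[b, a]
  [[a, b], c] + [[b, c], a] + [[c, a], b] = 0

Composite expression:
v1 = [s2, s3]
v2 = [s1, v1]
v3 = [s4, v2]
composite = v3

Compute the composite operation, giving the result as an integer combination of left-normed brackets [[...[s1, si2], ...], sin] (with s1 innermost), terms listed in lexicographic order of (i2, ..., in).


-[[[s1, s2], s3], s4] + [[[s1, s3], s2], s4]

A multilinear Lie element is pinned by s1-initial words (s1 innermost).
Composite bracket: [s4, [s1, [s2, s3]]]
Under [a, b] = ab - ba we get 8 signed associative words (2^3 = 8).
Collect the words opening with s1:
  s1s2s3s4 appears with sign -1, giving the term -[[[s1, s2], s3], s4]
  s1s3s2s4 appears with sign +1, giving the term +[[[s1, s3], s2], s4]


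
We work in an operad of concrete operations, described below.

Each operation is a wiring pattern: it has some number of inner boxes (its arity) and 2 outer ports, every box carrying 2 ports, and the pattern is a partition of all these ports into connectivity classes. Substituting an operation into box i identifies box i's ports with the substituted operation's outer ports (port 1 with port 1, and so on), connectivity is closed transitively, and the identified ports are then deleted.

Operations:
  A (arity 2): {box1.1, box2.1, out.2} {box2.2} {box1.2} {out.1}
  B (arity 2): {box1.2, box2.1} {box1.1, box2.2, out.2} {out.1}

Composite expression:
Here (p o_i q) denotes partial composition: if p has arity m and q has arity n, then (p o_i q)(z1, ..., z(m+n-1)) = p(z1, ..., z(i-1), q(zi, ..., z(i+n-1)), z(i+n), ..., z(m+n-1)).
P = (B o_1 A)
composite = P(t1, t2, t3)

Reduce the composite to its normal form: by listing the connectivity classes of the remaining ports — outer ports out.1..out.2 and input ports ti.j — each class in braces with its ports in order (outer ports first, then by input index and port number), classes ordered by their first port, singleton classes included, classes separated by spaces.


{out.1} {out.2, t3.2} {t1.1, t2.1, t3.1} {t1.2} {t2.2}

Connectivity passes through glued B-boundaries; trace each wire chain.
the subtree at A composes to {out.1} {out.2, t1.1, t2.1} {t1.2} {t2.2} on (t1, t2); out.j = own outer ports
the subtree at B composes to {out.1} {out.2, t3.2} {t1.1, t2.1, t3.1} {t1.2} {t2.2} on (t1, t2, t3); out.j = own outer ports


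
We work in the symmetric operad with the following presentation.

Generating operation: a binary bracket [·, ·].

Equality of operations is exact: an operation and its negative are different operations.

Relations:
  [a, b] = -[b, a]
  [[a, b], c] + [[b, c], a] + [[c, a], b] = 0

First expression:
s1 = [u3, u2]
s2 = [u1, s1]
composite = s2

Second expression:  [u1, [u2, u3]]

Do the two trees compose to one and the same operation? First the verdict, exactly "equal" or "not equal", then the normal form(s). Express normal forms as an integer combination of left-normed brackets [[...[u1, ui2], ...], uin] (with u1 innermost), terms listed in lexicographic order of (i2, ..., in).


not equal; first: -[[u1, u2], u3] + [[u1, u3], u2]; second: [[u1, u2], u3] - [[u1, u3], u2]

The first composite normalizes to -[[u1, u2], u3] + [[u1, u3], u2]
The second composite normalizes to [[u1, u2], u3] - [[u1, u3], u2]
Distinct normal forms: not equal.


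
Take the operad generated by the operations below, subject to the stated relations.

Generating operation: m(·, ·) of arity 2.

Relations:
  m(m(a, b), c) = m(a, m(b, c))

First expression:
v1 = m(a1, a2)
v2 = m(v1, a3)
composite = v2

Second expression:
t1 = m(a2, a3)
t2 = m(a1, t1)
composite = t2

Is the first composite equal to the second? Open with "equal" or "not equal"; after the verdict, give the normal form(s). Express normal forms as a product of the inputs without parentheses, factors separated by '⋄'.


equal — both sides give a1 ⋄ a2 ⋄ a3


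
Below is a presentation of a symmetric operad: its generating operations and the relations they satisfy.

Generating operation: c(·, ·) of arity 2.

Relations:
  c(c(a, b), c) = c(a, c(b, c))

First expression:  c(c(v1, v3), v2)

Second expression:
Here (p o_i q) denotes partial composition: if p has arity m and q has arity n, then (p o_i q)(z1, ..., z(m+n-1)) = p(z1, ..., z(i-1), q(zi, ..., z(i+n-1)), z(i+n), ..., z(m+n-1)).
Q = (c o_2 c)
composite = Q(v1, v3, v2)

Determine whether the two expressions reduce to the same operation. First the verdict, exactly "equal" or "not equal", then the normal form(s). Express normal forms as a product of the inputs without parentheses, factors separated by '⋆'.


equal; both compose to v1 ⋆ v3 ⋆ v2

The first expression, normalized: v1 ⋆ v3 ⋆ v2
The second expression, normalized: v1 ⋆ v3 ⋆ v2
Same normal form: equal.


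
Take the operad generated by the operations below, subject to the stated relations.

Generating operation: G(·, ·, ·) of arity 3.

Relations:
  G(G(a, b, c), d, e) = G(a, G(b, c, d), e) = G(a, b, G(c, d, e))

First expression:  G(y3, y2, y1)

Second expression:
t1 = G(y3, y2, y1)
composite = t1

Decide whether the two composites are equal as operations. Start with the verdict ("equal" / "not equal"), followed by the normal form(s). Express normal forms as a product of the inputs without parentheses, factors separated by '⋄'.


equal: each reduces to y3 ⋄ y2 ⋄ y1

The first expression, normalized: y3 ⋄ y2 ⋄ y1
The second expression, normalized: y3 ⋄ y2 ⋄ y1
The normal forms match — equal.


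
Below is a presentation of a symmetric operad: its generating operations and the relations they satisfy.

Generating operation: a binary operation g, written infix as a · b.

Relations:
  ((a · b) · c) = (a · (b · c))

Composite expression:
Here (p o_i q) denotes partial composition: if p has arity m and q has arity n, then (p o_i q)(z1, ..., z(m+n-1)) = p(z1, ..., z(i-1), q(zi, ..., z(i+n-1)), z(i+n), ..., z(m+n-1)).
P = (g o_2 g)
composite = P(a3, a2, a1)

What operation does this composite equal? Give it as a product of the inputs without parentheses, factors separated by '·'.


a3 · a2 · a1

All parenthesizations of g agree; list the a-inputs left to right.
(a2 · a1) linearizes to a2 · a1
(a3 · (a2 · a1)) linearizes to a3 · a2 · a1


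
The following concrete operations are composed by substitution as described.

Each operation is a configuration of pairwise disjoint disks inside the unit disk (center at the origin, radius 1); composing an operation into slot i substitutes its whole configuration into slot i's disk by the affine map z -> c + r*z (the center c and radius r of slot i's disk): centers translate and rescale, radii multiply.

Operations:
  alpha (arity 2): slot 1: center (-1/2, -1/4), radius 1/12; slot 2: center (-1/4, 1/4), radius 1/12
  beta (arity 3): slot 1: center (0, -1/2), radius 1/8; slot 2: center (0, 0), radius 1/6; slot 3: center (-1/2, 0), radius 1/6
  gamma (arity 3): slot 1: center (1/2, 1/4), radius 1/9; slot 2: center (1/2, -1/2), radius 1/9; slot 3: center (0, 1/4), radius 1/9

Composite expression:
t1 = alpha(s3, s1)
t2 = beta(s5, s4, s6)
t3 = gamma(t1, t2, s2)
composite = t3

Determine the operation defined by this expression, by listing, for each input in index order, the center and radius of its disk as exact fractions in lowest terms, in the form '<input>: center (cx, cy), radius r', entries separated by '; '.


Below gamma, radii multiply path by path; the s-disk centers shift.
s3 passes through 2 substitutions, ending at center (4/9, 2/9), radius 1/108
s1 passes through 2 substitutions, ending at center (17/36, 5/18), radius 1/108
s5 passes through 2 substitutions, ending at center (1/2, -5/9), radius 1/72
s4 passes through 2 substitutions, ending at center (1/2, -1/2), radius 1/54
s6 passes through 2 substitutions, ending at center (4/9, -1/2), radius 1/54
s2 passes through 1 substitution, ending at center (0, 1/4), radius 1/9

s1: center (17/36, 5/18), radius 1/108; s2: center (0, 1/4), radius 1/9; s3: center (4/9, 2/9), radius 1/108; s4: center (1/2, -1/2), radius 1/54; s5: center (1/2, -5/9), radius 1/72; s6: center (4/9, -1/2), radius 1/54


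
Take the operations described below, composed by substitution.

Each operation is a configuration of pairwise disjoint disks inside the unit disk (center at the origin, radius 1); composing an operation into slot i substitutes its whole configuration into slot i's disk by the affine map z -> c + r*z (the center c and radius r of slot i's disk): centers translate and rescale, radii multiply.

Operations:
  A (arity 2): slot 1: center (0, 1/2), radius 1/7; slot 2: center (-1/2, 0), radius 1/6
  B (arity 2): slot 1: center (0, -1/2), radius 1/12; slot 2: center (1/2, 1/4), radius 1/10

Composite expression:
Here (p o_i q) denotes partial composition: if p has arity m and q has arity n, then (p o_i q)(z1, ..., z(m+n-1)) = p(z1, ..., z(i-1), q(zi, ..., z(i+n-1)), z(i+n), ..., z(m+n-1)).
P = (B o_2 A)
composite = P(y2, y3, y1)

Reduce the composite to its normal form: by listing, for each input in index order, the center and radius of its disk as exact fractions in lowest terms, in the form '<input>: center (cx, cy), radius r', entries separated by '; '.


y1: center (9/20, 1/4), radius 1/60; y2: center (0, -1/2), radius 1/12; y3: center (1/2, 3/10), radius 1/70

Affine substitution under B: radii multiply and y-centers shift.
y2: after 1 affine step, its disk has center (0, -1/2), radius 1/12
y3: after 2 affine steps, its disk has center (1/2, 3/10), radius 1/70
y1: after 2 affine steps, its disk has center (9/20, 1/4), radius 1/60


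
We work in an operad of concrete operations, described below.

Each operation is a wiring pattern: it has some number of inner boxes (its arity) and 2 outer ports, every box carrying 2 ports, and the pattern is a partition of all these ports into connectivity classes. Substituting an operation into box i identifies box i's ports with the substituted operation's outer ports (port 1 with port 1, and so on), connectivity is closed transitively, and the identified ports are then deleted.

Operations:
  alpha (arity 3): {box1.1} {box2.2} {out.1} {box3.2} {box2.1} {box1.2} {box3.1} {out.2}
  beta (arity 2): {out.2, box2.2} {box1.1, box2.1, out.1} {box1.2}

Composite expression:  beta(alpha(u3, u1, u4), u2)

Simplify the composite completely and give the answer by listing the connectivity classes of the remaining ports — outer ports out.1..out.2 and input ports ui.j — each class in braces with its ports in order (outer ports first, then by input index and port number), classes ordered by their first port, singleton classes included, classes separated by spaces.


{out.1, u2.1} {out.2, u2.2} {u1.1} {u1.2} {u3.1} {u3.2} {u4.1} {u4.2}


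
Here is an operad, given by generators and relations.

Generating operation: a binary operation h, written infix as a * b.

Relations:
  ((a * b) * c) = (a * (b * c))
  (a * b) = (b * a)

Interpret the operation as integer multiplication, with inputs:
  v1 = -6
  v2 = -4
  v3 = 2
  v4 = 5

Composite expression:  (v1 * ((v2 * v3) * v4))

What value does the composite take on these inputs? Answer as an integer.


(v2 * v3) = -8
((v2 * v3) * v4) = -40
(v1 * ((v2 * v3) * v4)) = 240

240


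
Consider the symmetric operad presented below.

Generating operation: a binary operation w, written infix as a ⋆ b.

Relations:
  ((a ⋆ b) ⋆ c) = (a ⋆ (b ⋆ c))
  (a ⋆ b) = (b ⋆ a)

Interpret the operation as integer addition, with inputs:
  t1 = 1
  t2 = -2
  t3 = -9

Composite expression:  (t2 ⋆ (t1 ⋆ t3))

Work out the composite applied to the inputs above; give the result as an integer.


(t1 ⋆ t3) = -8
(t2 ⋆ (t1 ⋆ t3)) = -10

-10


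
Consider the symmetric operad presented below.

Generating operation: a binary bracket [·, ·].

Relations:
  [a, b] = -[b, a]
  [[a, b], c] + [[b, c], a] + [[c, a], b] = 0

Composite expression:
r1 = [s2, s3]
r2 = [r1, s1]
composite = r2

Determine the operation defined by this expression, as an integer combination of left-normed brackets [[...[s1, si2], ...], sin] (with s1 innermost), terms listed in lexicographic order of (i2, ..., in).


Expand each bracket as ab - ba; the s1-initial words give the coefficients.
Composite bracket: [[s2, s3], s1]
Each bracket splits as ab - ba, giving 4 signed words (2^2 = 4).
The s1-initial words carry the normal form:
  s1s2s3 (sign -1) contributes -[[s1, s2], s3]
  s1s3s2 (sign +1) contributes +[[s1, s3], s2]

-[[s1, s2], s3] + [[s1, s3], s2]


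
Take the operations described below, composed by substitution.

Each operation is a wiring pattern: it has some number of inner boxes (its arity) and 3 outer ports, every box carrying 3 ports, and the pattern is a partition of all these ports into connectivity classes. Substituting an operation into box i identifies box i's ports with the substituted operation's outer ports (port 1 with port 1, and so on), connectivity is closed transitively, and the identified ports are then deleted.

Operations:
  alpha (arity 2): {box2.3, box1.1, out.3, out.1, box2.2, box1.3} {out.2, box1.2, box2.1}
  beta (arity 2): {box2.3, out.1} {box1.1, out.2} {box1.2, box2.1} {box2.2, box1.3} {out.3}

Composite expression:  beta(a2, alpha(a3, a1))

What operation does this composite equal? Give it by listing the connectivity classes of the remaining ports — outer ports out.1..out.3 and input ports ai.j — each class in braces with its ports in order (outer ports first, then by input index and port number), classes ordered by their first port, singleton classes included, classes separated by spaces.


{out.1, a1.2, a1.3, a2.2, a3.1, a3.3} {out.2, a2.1} {out.3} {a1.1, a2.3, a3.2}

After gluing at beta, chains via deleted ports link the a-ports.
stage alpha: inputs (a3, a1), connectivity {out.1, out.3, a1.2, a1.3, a3.1, a3.3} {out.2, a1.1, a3.2}, out.j its boundary
stage beta: inputs (a2, a3, a1), connectivity {out.1, a1.2, a1.3, a2.2, a3.1, a3.3} {out.2, a2.1} {out.3} {a1.1, a2.3, a3.2}, out.j its boundary


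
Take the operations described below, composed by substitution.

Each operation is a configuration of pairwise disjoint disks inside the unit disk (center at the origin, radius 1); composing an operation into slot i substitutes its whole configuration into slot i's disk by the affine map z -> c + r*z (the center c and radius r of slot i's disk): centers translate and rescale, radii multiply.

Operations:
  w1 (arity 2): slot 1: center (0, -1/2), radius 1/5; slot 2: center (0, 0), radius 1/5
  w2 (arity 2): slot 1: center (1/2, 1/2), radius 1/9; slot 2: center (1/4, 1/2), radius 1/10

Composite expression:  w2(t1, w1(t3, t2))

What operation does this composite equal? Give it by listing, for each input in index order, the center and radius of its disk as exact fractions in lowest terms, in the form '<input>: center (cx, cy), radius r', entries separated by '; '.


t1: center (1/2, 1/2), radius 1/9; t2: center (1/4, 1/2), radius 1/50; t3: center (1/4, 9/20), radius 1/50


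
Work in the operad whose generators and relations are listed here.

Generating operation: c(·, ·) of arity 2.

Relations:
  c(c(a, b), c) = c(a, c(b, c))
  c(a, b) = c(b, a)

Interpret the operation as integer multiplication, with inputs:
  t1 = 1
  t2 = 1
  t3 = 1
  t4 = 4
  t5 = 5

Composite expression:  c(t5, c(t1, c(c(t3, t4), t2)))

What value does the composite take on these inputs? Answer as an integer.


20


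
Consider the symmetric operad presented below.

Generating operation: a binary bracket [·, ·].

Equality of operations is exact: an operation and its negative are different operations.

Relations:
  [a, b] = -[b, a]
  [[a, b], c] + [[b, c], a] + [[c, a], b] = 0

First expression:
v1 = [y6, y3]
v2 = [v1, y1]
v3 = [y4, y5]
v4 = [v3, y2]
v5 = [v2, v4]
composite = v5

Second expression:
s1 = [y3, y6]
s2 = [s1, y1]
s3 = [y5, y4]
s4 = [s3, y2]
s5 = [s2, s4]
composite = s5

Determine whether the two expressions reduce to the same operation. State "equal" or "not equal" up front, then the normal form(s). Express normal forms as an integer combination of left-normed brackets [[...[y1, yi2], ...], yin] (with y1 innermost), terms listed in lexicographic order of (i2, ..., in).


equal; the common form is -[[[[[y1, y3], y6], y2], y4], y5] + [[[[[y1, y3], y6], y2], y5], y4] + [[[[[y1, y3], y6], y4], y5], y2] - [[[[[y1, y3], y6], y5], y4], y2] + [[[[[y1, y6], y3], y2], y4], y5] - [[[[[y1, y6], y3], y2], y5], y4] - [[[[[y1, y6], y3], y4], y5], y2] + [[[[[y1, y6], y3], y5], y4], y2]

In normal form, the first expression is -[[[[[y1, y3], y6], y2], y4], y5] + [[[[[y1, y3], y6], y2], y5], y4] + [[[[[y1, y3], y6], y4], y5], y2] - [[[[[y1, y3], y6], y5], y4], y2] + [[[[[y1, y6], y3], y2], y4], y5] - [[[[[y1, y6], y3], y2], y5], y4] - [[[[[y1, y6], y3], y4], y5], y2] + [[[[[y1, y6], y3], y5], y4], y2]
In normal form, the second expression is -[[[[[y1, y3], y6], y2], y4], y5] + [[[[[y1, y3], y6], y2], y5], y4] + [[[[[y1, y3], y6], y4], y5], y2] - [[[[[y1, y3], y6], y5], y4], y2] + [[[[[y1, y6], y3], y2], y4], y5] - [[[[[y1, y6], y3], y2], y5], y4] - [[[[[y1, y6], y3], y4], y5], y2] + [[[[[y1, y6], y3], y5], y4], y2]
Identical normal forms: equal.


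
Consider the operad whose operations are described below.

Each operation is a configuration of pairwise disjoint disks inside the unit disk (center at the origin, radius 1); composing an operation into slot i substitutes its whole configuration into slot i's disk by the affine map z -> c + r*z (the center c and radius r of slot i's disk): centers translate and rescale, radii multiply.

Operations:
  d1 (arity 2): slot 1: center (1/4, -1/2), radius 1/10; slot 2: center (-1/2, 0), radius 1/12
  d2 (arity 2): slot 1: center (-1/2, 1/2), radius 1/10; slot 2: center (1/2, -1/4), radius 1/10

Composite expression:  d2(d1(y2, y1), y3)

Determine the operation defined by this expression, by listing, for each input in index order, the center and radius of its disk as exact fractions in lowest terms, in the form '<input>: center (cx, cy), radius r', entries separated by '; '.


y1: center (-11/20, 1/2), radius 1/120; y2: center (-19/40, 9/20), radius 1/100; y3: center (1/2, -1/4), radius 1/10

Nesting under d2 composes maps z -> c + r*z down each y-path.
input y2: composing its 2 substitution steps yields center (-19/40, 9/20), radius 1/100
input y1: composing its 2 substitution steps yields center (-11/20, 1/2), radius 1/120
input y3: composing its 1 substitution step yields center (1/2, -1/4), radius 1/10


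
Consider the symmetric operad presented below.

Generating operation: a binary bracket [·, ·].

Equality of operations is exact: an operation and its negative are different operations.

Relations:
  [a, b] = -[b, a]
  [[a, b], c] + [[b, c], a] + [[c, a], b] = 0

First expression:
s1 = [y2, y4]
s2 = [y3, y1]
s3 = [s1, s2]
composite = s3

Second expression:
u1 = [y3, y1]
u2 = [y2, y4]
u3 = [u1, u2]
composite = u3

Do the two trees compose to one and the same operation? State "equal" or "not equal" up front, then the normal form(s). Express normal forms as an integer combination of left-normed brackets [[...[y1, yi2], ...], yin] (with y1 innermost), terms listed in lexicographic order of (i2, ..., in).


not equal: they reduce to [[[y1, y3], y2], y4] - [[[y1, y3], y4], y2] and -[[[y1, y3], y2], y4] + [[[y1, y3], y4], y2]

In normal form, the first expression is [[[y1, y3], y2], y4] - [[[y1, y3], y4], y2]
In normal form, the second expression is -[[[y1, y3], y2], y4] + [[[y1, y3], y4], y2]
The normal forms differ: not equal.


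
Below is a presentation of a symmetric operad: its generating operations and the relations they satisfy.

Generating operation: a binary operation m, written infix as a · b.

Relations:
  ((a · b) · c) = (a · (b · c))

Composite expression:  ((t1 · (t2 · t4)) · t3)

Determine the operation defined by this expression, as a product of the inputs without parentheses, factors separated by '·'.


t1 · t2 · t4 · t3

Every regrouping of m is equal, so read the t-inputs in written order.
(t2 · t4) flattens to t2 · t4
(t1 · (t2 · t4)) flattens to t1 · t2 · t4
((t1 · (t2 · t4)) · t3) flattens to t1 · t2 · t4 · t3


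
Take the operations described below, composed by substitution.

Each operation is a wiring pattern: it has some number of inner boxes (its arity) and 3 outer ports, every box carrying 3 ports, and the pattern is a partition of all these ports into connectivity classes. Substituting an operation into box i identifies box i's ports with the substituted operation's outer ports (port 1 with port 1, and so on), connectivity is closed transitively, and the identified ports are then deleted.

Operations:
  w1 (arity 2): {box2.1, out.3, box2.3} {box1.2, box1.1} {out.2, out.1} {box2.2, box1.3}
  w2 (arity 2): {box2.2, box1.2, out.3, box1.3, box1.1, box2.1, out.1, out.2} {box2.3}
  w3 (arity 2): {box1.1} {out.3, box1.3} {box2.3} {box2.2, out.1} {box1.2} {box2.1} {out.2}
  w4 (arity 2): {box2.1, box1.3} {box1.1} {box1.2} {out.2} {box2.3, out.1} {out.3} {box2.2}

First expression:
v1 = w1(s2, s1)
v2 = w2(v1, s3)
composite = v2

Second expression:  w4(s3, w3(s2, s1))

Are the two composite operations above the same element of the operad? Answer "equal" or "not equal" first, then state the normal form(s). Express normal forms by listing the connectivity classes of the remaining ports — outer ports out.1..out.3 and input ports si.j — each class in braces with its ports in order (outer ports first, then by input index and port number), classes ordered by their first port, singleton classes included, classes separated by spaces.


not equal — first {out.1, out.2, out.3, s1.1, s1.3, s3.1, s3.2} {s1.2, s2.3} {s2.1, s2.2} {s3.3}, second {out.1, s2.3} {out.2} {out.3} {s1.1} {s1.2, s3.3} {s1.3} {s2.1} {s2.2} {s3.1} {s3.2}

The first expression, normalized: {out.1, out.2, out.3, s1.1, s1.3, s3.1, s3.2} {s1.2, s2.3} {s2.1, s2.2} {s3.3}
The second expression, normalized: {out.1, s2.3} {out.2} {out.3} {s1.1} {s1.2, s3.3} {s1.3} {s2.1} {s2.2} {s3.1} {s3.2}
They disagree, so not equal.


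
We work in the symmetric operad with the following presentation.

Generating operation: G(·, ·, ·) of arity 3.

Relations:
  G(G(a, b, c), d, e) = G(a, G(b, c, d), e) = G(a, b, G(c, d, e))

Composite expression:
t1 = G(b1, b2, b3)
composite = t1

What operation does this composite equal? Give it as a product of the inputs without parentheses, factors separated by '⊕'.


b1 ⊕ b2 ⊕ b3

Key point: G is associative — brackets drop, the b-order remains.
G(b1, b2, b3) spells out as b1 ⊕ b2 ⊕ b3


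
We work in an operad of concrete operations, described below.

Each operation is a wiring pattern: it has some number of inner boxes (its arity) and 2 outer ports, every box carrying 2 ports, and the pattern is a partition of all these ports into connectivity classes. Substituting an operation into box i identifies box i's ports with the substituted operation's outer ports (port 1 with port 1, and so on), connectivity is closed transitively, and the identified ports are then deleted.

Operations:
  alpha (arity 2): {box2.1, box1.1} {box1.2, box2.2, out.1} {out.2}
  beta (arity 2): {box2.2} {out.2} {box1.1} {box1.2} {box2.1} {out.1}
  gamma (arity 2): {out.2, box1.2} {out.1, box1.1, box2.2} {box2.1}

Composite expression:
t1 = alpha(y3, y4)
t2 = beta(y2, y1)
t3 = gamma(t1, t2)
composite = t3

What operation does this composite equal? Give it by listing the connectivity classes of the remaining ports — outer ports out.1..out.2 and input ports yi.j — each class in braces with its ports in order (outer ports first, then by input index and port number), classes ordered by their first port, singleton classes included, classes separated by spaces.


After gluing at gamma, chains via deleted ports link the y-ports.
alpha over (y3, y4) gives {out.1, y3.2, y4.2} {out.2} {y3.1, y4.1}, out.j being that stage's outer ports
beta over (y2, y1) gives {out.1} {out.2} {y1.1} {y1.2} {y2.1} {y2.2}, out.j being that stage's outer ports
gamma over (y3, y4, y2, y1) gives {out.1, y3.2, y4.2} {out.2} {y1.1} {y1.2} {y2.1} {y2.2} {y3.1, y4.1}, out.j being that stage's outer ports

{out.1, y3.2, y4.2} {out.2} {y1.1} {y1.2} {y2.1} {y2.2} {y3.1, y4.1}


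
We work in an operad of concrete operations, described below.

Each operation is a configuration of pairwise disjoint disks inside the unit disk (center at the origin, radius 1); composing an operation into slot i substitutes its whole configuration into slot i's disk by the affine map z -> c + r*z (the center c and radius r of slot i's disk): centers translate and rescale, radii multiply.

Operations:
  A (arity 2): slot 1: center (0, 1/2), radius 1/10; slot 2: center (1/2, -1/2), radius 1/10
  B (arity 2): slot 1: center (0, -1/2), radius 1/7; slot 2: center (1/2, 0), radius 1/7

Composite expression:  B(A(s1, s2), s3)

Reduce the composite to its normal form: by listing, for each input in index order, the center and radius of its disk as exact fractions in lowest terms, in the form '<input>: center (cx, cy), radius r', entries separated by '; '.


s1: center (0, -3/7), radius 1/70; s2: center (1/14, -4/7), radius 1/70; s3: center (1/2, 0), radius 1/7


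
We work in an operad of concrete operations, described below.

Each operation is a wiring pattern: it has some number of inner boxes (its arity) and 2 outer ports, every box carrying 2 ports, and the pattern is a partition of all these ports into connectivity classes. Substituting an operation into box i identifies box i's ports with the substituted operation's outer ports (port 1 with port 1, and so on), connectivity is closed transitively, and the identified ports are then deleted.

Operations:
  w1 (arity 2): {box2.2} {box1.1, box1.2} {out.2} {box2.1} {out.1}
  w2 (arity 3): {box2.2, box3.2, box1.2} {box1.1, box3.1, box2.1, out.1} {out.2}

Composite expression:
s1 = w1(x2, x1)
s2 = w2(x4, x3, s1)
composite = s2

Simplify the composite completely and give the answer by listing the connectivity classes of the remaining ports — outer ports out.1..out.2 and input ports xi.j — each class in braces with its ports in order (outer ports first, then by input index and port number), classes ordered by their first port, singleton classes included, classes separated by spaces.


{out.1, x3.1, x4.1} {out.2} {x1.1} {x1.2} {x2.1, x2.2} {x3.2, x4.2}


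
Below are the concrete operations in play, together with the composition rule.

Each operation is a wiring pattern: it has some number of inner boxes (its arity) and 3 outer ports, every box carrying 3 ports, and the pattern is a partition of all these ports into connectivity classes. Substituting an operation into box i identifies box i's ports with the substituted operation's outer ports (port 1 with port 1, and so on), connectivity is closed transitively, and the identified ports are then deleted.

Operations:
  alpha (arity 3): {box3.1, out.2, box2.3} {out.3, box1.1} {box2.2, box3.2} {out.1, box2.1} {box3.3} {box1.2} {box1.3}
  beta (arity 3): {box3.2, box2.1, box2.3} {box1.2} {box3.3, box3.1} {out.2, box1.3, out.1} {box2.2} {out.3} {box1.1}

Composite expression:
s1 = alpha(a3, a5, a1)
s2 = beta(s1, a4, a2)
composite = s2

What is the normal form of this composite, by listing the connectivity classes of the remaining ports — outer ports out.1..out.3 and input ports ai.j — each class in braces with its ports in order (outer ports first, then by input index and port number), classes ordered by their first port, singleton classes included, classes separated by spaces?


{out.1, out.2, a3.1} {out.3} {a1.1, a5.3} {a1.2, a5.2} {a1.3} {a2.1, a2.3} {a2.2, a4.1, a4.3} {a3.2} {a3.3} {a4.2} {a5.1}

Connectivity passes through glued beta-boundaries; trace each wire chain.
composing alpha on (a3, a5, a1), with out.j its own outer ports: {out.1, a5.1} {out.2, a1.1, a5.3} {out.3, a3.1} {a1.2, a5.2} {a1.3} {a3.2} {a3.3}
composing beta on (a3, a5, a1, a4, a2), with out.j its own outer ports: {out.1, out.2, a3.1} {out.3} {a1.1, a5.3} {a1.2, a5.2} {a1.3} {a2.1, a2.3} {a2.2, a4.1, a4.3} {a3.2} {a3.3} {a4.2} {a5.1}


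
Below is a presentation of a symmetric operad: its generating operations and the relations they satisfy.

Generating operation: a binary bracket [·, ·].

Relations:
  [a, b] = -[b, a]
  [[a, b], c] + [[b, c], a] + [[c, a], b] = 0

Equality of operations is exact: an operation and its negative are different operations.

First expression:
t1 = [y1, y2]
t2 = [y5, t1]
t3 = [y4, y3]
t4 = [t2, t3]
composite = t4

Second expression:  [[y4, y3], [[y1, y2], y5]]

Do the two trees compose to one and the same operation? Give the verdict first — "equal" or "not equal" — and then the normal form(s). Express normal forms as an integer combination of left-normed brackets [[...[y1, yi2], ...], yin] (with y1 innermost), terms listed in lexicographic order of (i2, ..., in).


The first composite normalizes to [[[[y1, y2], y5], y3], y4] - [[[[y1, y2], y5], y4], y3]
The second composite normalizes to [[[[y1, y2], y5], y3], y4] - [[[[y1, y2], y5], y4], y3]
Identical normal forms: equal.

equal; the common form is [[[[y1, y2], y5], y3], y4] - [[[[y1, y2], y5], y4], y3]


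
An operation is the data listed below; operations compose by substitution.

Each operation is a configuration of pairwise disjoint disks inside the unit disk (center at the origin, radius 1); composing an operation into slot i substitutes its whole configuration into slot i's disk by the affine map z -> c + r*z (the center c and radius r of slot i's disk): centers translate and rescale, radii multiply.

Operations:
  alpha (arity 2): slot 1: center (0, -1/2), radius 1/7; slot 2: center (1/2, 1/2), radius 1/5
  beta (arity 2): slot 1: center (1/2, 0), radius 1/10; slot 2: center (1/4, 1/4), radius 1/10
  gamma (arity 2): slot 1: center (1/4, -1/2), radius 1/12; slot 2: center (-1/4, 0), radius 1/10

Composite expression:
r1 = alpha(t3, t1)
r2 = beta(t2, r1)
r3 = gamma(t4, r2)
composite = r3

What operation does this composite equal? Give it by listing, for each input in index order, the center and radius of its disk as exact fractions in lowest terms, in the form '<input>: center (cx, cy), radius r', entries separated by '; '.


t1: center (-11/50, 3/100), radius 1/500; t2: center (-1/5, 0), radius 1/100; t3: center (-9/40, 1/50), radius 1/700; t4: center (1/4, -1/2), radius 1/12

Only the slot chain above each t matters under gamma; compose those maps.
t4 passes through 1 substitution, ending at center (1/4, -1/2), radius 1/12
t2 passes through 2 substitutions, ending at center (-1/5, 0), radius 1/100
t3 passes through 3 substitutions, ending at center (-9/40, 1/50), radius 1/700
t1 passes through 3 substitutions, ending at center (-11/50, 3/100), radius 1/500


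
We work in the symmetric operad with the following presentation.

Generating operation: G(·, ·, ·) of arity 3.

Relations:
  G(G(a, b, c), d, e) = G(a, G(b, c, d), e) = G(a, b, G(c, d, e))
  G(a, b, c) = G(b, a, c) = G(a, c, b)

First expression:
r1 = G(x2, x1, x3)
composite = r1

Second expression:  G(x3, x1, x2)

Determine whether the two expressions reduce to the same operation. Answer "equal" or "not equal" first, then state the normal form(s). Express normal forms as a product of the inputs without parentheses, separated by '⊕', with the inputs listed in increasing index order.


Reducing the first expression gives x1 ⊕ x2 ⊕ x3
Reducing the second expression gives x1 ⊕ x2 ⊕ x3
Identical normal forms: equal.

equal; both compose to x1 ⊕ x2 ⊕ x3


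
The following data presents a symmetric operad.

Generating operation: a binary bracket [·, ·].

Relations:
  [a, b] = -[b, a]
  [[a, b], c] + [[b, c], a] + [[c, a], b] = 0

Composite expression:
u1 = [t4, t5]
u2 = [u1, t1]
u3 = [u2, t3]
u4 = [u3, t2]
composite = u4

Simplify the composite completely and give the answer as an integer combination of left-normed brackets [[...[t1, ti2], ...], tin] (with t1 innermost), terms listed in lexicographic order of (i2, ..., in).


-[[[[t1, t4], t5], t3], t2] + [[[[t1, t5], t4], t3], t2]

Left-normed coefficients sit on the t1-initial expansion words.
Composite bracket: [[[[t4, t5], t1], t3], t2]
Expanding via [a, b] = ab - ba: 16 signed words (2^4 = 16).
Collect the words opening with t1:
  the word t1t4t5t3t2 carries sign -1 and contributes -[[[[t1, t4], t5], t3], t2]
  the word t1t5t4t3t2 carries sign +1 and contributes +[[[[t1, t5], t4], t3], t2]
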